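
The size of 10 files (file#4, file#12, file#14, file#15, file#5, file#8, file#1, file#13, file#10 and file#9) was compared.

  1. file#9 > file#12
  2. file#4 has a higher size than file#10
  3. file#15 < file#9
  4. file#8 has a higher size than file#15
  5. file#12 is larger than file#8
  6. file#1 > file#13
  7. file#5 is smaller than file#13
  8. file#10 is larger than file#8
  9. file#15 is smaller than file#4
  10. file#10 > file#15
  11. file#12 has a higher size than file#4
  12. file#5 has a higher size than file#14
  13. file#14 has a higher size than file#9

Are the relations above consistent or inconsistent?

consistent

Every relation is compatible with file#15 < file#8 < file#10 < file#4 < file#12 < file#9 < file#14 < file#5 < file#13 < file#1; the set is consistent.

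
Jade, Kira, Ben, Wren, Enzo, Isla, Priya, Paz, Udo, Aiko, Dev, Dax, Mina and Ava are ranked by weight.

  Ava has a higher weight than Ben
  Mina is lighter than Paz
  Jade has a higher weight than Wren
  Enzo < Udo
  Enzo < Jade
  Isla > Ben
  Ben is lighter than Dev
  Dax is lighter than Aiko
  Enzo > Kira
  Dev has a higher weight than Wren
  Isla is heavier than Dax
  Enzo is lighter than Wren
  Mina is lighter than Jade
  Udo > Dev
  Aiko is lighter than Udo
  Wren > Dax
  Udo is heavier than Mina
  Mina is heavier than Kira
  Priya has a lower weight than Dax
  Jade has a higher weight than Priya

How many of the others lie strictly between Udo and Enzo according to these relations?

Chaining upward from Enzo reaches: Wren, Jade, Dev.
Chaining downward from Udo reaches: Kira, Priya, Mina, Dax, Ben, Aiko, Wren, Dev.
Strictly between Enzo and Udo are those in both lists: Wren, Dev — 2 elements.

2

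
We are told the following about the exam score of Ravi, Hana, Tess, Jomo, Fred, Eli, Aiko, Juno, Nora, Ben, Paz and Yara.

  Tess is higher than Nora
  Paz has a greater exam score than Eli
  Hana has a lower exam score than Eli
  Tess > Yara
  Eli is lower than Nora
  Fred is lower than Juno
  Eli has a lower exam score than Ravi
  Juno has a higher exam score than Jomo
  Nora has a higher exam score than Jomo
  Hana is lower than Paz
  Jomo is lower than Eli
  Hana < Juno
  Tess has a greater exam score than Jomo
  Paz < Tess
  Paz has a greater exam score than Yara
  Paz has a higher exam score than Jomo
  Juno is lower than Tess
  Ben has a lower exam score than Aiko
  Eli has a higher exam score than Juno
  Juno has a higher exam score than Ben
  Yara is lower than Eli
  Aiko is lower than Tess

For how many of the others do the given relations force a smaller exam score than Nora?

7

The elements the relations force below Nora are Yara, Fred, Hana, Jomo, Ben, Juno, Eli — no chain reaches any other.
That is 7.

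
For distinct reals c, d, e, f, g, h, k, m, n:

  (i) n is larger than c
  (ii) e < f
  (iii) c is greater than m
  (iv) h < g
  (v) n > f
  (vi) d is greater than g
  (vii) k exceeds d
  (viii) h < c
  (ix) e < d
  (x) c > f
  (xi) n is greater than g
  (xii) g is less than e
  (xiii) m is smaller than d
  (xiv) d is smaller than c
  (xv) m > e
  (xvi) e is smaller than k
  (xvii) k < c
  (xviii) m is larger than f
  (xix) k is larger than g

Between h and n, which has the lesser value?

The relevant relations are h < g; g < e; e < f; f < m; m < d; d < k; k < c; c < n.
Chaining these gives h < g < e < f < m < d < k < c < n.
So h < n; h is the smaller of the two.

h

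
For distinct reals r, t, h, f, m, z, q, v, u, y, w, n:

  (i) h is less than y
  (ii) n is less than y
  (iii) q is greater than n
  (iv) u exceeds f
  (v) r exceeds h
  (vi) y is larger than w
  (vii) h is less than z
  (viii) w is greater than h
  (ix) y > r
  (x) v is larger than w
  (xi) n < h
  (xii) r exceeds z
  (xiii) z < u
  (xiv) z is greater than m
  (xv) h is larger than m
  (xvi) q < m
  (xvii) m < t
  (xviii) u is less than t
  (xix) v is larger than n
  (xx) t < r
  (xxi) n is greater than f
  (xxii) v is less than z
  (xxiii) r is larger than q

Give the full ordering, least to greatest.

f < n < q < m < h < w < v < z < u < t < r < y

Each adjacent pair is fixed by a given relation: f < n; n < q; q < m; m < h; h < w; w < v; v < z; z < u; u < t; t < r; r < y. Chaining them end to end gives the full order.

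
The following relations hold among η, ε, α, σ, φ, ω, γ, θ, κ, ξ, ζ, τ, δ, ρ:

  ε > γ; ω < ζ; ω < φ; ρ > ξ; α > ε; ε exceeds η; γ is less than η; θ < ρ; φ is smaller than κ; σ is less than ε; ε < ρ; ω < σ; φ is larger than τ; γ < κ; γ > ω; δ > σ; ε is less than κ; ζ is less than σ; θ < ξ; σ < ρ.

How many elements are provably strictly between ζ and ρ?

Chaining upward from ζ reaches: σ, δ, ε, α, κ.
Chaining downward from ρ reaches: θ, ω, γ, σ, η, ξ, ε.
Strictly between ζ and ρ are those in both lists: σ, ε — 2 elements.

2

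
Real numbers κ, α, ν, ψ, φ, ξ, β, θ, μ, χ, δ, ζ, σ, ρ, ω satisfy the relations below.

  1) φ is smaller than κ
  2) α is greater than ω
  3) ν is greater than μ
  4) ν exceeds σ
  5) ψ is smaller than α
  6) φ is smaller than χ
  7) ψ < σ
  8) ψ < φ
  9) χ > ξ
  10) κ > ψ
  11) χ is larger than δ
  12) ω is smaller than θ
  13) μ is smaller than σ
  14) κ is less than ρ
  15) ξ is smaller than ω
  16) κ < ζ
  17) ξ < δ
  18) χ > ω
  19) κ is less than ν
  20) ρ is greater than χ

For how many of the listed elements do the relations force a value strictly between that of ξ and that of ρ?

3

The relations place ξ below ρ. An element lies strictly between them when it is forced above ξ and also forced below ρ.
Above ξ: {ω, α, δ, θ, χ}. Below ρ: {ω, ψ, φ, δ, κ, χ}.
Intersection: {ω, δ, χ} — 3.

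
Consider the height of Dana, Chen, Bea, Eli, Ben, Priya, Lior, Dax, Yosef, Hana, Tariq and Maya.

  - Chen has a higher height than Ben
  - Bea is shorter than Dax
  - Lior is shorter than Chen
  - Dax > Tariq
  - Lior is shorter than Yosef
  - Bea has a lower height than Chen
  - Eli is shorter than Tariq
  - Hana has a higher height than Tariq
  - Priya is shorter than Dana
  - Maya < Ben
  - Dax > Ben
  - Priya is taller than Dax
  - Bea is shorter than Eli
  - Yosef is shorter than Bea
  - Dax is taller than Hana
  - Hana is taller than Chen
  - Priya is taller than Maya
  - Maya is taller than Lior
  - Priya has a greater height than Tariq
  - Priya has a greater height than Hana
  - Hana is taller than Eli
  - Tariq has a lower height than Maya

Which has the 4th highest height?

The consecutive relations fix a unique order: Lior < Yosef < Bea < Eli < Tariq < Maya < Ben < Chen < Hana < Dax < Priya < Dana.
Counting 4 from the largest end gives Hana.

Hana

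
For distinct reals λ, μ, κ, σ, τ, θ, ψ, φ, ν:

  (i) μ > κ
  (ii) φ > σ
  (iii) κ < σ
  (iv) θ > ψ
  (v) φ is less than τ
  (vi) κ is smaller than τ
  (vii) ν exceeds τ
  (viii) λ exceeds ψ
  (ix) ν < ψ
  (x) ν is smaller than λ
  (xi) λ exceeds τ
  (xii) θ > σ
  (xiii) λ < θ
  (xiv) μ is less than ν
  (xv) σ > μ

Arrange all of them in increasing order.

κ < μ < σ < φ < τ < ν < ψ < λ < θ

Nothing is placed below κ, so it is least; from there κ < μ; μ < σ; σ < φ; φ < τ; τ < ν; ν < ψ; ψ < λ; λ < θ, each given directly.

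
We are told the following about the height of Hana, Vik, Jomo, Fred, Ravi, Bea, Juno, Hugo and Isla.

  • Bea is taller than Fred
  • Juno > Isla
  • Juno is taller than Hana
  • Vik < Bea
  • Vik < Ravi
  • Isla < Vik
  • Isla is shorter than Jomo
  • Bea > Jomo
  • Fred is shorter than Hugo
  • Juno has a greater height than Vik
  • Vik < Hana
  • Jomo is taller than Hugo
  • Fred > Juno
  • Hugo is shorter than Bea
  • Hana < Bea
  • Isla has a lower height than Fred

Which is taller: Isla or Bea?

Isla < Vik < Hana < Juno < Fred < Hugo < Jomo < Bea, by transitivity through Vik, Hana, Juno, Fred, Hugo, Jomo.
So Isla < Bea; Bea is the taller of the two.

Bea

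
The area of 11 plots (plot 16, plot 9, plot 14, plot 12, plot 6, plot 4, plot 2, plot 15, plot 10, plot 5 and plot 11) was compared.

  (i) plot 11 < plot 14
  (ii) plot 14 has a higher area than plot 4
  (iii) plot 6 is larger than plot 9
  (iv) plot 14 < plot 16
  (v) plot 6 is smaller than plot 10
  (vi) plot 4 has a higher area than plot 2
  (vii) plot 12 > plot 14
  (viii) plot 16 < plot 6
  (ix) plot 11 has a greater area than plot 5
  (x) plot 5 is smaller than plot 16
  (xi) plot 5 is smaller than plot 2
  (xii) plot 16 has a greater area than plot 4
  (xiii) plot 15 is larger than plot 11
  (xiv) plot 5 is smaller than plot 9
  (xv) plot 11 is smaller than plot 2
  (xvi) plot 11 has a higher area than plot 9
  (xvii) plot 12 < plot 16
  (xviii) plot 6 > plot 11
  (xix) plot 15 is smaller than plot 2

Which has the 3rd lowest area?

plot 11

Chaining the given pairs: plot 5 < plot 9 < plot 11 < plot 15 < plot 2 < plot 4 < plot 14 < plot 12 < plot 16 < plot 6 < plot 10.
The 3rd smallest is plot 11.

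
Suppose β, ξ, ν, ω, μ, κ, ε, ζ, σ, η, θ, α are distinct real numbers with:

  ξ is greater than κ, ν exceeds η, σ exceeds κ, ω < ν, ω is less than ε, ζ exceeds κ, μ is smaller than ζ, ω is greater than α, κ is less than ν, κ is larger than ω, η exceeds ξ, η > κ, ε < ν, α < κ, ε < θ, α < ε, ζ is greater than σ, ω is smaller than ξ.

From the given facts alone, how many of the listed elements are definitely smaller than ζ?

5

Directly below ζ: μ, κ, σ.
One step further: α, ω (5 so far).
Nothing else is reachable below ζ; 5 in all.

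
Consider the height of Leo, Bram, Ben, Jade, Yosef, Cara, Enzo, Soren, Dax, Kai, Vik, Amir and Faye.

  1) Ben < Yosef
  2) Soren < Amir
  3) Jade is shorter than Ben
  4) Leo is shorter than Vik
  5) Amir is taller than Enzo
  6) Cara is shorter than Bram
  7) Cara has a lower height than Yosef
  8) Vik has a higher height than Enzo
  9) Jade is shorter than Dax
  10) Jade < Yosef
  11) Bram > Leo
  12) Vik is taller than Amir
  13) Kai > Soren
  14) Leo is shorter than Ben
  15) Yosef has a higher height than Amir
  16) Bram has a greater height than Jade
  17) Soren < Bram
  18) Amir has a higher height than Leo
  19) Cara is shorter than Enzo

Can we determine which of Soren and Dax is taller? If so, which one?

Following every chain through Soren: above Soren we get Kai, Bram, Amir, Vik, Yosef.
Dax is not reached, and no chain runs the other way from Dax to Soren.
So the given relations leave the order of Soren and Dax undetermined.

undetermined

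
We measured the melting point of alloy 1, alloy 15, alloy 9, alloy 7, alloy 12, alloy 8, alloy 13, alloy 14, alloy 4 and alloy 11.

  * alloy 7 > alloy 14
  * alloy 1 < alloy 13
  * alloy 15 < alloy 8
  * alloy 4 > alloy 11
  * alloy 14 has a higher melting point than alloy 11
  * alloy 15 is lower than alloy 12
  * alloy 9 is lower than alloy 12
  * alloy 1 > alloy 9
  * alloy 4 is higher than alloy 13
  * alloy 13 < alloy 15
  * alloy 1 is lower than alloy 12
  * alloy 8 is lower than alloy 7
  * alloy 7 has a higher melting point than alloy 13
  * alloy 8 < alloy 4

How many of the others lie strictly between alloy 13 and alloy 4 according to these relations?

2

Chaining upward from alloy 13 reaches: alloy 15, alloy 12, alloy 8, alloy 7.
Chaining downward from alloy 4 reaches: alloy 11, alloy 9, alloy 1, alloy 15, alloy 8.
Strictly between alloy 13 and alloy 4 are those in both lists: alloy 15, alloy 8 — 2 elements.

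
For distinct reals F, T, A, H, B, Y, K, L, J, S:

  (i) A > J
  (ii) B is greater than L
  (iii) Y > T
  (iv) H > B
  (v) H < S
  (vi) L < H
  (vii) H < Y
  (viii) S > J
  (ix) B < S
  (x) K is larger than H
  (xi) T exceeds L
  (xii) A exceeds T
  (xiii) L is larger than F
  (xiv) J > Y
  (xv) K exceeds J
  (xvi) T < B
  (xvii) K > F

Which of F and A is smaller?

F

Following the relations from F: F < L < T < B < H < Y < J < A.
So F < A; F is the smaller of the two.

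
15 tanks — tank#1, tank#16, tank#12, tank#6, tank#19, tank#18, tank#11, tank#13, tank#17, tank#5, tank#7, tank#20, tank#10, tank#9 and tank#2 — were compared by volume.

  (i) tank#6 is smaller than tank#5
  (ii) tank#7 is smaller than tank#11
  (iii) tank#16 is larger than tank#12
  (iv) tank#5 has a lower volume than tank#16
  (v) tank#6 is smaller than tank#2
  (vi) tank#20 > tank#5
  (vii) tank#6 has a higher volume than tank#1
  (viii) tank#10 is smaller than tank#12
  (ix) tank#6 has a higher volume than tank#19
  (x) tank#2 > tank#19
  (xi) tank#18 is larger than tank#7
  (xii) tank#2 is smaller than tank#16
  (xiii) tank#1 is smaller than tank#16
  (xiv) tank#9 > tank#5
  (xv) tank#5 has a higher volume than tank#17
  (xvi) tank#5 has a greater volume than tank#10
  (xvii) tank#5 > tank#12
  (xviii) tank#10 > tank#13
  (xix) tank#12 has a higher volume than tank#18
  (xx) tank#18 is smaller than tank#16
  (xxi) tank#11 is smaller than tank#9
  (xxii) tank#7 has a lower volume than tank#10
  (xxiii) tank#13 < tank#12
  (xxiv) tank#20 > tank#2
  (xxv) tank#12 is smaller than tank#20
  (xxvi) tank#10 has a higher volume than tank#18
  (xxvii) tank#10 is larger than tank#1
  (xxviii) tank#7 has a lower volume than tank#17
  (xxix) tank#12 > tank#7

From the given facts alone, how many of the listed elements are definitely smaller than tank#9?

11

From tank#9 the given relations immediately reach tank#5, tank#11.
From those, tank#7, tank#6, tank#10, tank#12, tank#17 — 7 in total.
From those, tank#19, tank#1, tank#18, tank#13 — 11 in total.
Nothing else is reachable below tank#9; 11 in all.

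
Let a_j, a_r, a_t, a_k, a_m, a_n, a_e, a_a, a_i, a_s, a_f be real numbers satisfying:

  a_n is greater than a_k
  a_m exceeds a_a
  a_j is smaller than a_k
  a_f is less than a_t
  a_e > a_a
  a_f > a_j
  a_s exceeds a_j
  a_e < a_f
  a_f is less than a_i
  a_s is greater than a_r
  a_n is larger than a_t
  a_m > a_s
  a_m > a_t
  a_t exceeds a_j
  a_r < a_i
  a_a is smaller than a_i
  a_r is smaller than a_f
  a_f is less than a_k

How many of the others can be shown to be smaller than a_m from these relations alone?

From a_m the given relations immediately reach a_a, a_t, a_s.
From those, a_r, a_j, a_f — 6 in total.
From those, a_e — 7 in total.
No other element is forced below a_m by the given relations, so the count is 7.

7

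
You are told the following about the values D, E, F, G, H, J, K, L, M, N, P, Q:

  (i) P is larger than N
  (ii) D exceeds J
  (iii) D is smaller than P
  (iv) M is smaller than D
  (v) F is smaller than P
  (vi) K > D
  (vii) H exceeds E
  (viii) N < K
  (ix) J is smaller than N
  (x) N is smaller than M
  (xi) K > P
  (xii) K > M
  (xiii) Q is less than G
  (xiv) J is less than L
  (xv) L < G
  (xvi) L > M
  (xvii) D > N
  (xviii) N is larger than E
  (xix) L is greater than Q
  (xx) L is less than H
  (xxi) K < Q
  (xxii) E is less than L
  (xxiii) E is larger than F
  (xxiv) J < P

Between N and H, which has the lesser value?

N < M < D < P < K < Q < L < H, by transitivity through M, D, P, K, Q, L.
So N < H; N is the smaller of the two.

N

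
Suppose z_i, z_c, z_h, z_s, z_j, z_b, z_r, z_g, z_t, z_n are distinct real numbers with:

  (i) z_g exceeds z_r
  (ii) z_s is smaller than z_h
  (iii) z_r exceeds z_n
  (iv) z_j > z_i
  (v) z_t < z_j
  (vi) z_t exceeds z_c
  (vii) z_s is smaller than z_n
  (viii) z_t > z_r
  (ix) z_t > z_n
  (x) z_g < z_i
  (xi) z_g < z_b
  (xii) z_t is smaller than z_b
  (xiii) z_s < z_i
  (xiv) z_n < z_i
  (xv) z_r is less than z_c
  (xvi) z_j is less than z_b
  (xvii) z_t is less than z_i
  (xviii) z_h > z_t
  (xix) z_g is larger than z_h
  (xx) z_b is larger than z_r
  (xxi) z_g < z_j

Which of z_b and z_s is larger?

Chaining the given relations: z_s < z_n < z_r < z_c < z_t < z_h < z_g < z_i < z_j < z_b.
So z_s < z_b; z_b is the larger of the two.

z_b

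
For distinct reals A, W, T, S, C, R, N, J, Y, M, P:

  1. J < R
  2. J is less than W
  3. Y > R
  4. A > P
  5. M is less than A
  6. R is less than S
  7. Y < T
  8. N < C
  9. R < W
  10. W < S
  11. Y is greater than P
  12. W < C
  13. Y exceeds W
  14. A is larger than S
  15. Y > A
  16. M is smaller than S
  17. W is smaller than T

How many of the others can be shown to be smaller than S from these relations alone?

The elements the relations force below S are J, M, R, W — no chain reaches any other.
That is 4.

4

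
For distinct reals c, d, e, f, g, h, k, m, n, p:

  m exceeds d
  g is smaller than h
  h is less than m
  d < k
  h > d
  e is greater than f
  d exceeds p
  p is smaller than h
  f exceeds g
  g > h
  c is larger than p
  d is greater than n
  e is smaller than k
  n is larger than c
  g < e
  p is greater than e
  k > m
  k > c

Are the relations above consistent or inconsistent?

We have h < g stated directly, yet also g < f < e < p < c < n < d < h by chaining the others — so g < h. Contradiction.

inconsistent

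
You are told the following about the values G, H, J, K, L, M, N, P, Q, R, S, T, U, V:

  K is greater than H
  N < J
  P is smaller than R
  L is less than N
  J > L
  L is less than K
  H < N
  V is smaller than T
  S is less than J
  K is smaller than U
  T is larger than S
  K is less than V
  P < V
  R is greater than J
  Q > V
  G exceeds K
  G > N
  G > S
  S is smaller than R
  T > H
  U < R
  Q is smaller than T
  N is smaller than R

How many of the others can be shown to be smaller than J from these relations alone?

4

The elements the relations force below J are S, H, L, N — no chain reaches any other.
That is 4.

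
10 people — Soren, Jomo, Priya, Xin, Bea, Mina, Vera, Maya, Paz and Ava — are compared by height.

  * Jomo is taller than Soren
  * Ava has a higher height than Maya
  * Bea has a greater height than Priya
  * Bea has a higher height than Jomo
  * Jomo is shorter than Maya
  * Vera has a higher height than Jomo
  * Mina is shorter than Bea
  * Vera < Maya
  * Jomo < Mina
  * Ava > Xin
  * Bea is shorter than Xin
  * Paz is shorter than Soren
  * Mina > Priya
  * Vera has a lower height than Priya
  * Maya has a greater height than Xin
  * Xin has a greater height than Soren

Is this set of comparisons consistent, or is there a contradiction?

The single ordering Paz < Soren < Jomo < Vera < Priya < Mina < Bea < Xin < Maya < Ava satisfies every listed relation, so no contradiction arises.

consistent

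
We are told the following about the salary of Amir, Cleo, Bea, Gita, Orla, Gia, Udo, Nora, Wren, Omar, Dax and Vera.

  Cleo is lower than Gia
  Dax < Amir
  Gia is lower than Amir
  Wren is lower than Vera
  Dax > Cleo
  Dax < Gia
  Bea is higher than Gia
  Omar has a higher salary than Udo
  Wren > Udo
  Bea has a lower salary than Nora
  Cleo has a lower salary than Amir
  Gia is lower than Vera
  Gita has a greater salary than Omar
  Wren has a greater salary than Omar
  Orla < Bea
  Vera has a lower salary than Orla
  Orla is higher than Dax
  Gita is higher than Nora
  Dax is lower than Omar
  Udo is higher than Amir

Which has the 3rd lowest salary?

Gia

The consecutive relations fix a unique order: Cleo < Dax < Gia < Amir < Udo < Omar < Wren < Vera < Orla < Bea < Nora < Gita.
The 3rd smallest is Gia.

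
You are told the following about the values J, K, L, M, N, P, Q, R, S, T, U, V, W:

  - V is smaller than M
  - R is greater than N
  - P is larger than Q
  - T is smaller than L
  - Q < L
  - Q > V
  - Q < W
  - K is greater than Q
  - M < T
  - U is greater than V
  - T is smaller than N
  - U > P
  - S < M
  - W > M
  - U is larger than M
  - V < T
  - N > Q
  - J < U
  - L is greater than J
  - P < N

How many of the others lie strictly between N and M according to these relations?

The relations place M below N. An element lies strictly between them when it is forced above M and also forced below N.
Above M: {T, L, W, U, R}. Below N: {V, S, Q, P, T}.
Intersection: {T} — 1.

1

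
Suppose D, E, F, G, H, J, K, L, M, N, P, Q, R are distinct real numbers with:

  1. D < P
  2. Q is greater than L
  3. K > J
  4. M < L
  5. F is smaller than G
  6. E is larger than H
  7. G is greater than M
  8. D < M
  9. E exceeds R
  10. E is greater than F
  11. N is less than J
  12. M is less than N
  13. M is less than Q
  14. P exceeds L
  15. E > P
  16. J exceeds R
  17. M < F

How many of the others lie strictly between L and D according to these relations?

1

The relations place D below L. An element lies strictly between them when it is forced above D and also forced below L.
Above D: {M, F, N, J, K, G, P, E, Q}. Below L: {M}.
Intersection: {M} — 1.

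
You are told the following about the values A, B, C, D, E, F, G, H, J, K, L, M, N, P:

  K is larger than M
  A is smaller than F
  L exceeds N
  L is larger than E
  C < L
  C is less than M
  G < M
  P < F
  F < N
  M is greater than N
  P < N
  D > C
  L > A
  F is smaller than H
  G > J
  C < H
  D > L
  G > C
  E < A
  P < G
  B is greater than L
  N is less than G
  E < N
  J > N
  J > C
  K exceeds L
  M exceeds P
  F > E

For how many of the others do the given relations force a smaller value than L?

The elements the relations force below L are E, P, A, C, F, N — no chain reaches any other.
That is 6.

6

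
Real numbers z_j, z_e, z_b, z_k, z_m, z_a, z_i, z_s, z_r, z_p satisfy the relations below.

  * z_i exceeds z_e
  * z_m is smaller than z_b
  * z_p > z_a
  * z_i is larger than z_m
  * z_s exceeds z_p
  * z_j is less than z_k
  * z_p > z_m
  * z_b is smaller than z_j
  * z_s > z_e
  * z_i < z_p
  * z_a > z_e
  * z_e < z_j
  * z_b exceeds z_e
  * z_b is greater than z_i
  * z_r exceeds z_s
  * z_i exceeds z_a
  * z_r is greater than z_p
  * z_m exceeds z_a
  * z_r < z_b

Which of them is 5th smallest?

Piecing the relations together gives one ordering: z_e < z_a < z_m < z_i < z_p < z_s < z_r < z_b < z_j < z_k.
The 5th smallest is z_p.

z_p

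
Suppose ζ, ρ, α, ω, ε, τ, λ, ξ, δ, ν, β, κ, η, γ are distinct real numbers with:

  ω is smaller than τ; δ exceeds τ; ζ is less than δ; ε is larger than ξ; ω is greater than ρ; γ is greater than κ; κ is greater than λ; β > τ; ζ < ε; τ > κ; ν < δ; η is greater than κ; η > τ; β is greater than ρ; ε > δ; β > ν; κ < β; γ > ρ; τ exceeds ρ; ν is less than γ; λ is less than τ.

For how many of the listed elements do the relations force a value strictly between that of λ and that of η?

The relations place λ below η. An element lies strictly between them when it is forced above λ and also forced below η.
Above λ: {κ, τ, γ, β, δ, ε}. Below η: {κ, ρ, ω, τ}.
Intersection: {κ, τ} — 2.

2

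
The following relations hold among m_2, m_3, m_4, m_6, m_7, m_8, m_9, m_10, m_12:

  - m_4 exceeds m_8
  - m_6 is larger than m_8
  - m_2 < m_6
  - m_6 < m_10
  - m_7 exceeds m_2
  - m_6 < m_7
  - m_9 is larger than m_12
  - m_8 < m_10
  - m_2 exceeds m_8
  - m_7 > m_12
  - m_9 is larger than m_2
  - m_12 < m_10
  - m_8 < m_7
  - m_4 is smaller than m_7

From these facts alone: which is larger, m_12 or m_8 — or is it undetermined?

undetermined

Following every chain through m_12: above m_12 we get m_9, m_10, m_7.
m_8 is not reached, and no chain runs the other way from m_8 to m_12.
So the given relations leave the order of m_12 and m_8 undetermined.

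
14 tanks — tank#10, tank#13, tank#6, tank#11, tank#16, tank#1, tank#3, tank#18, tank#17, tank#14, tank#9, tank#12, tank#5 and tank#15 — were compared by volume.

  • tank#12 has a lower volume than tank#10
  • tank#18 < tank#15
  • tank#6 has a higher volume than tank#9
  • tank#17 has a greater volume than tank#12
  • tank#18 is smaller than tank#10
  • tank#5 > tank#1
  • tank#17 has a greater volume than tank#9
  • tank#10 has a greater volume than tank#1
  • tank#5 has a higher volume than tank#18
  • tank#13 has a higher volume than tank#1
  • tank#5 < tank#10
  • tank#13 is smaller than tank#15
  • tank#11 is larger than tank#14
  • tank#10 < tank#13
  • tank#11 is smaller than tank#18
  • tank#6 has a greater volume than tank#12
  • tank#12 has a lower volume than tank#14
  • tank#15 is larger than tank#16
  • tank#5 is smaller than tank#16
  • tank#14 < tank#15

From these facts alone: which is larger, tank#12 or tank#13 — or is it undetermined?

Following the relations from tank#12: tank#12 < tank#14 < tank#11 < tank#18 < tank#5 < tank#10 < tank#13.
So tank#13 is larger.

tank#13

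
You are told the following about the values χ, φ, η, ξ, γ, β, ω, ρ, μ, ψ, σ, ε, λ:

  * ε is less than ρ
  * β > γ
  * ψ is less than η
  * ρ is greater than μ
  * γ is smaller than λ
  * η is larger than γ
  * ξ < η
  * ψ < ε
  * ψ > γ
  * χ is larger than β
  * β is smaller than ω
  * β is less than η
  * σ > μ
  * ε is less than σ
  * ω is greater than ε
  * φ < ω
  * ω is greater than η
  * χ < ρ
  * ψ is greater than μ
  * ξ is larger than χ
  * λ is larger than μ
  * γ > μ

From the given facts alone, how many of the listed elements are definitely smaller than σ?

The elements the relations force below σ are μ, γ, ψ, ε — no chain reaches any other.
That is 4.

4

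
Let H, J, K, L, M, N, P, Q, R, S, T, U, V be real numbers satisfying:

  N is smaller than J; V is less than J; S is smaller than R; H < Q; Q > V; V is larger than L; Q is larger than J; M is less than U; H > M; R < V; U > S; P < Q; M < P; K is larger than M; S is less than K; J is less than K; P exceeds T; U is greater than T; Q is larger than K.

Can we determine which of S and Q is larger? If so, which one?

S < R and R < V give S < V.
With V < J: S < R < V < J.
Then J < K extends the chain to K.
Then K < Q extends the chain to Q.
So Q is larger.

Q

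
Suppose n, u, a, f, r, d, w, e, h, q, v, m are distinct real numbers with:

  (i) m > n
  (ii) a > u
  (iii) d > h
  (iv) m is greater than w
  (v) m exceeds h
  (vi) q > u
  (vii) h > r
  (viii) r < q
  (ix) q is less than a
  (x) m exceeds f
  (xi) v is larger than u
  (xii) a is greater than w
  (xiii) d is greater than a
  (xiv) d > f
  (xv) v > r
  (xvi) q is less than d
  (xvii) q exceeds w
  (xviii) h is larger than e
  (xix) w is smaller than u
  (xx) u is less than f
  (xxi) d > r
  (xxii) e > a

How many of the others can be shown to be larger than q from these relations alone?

5

From q the given relations immediately reach a, d.
From those, e — 3 in total.
From those, h — 4 in total.
From those, m — 5 in total.
Nothing else is reachable above q; 5 in all.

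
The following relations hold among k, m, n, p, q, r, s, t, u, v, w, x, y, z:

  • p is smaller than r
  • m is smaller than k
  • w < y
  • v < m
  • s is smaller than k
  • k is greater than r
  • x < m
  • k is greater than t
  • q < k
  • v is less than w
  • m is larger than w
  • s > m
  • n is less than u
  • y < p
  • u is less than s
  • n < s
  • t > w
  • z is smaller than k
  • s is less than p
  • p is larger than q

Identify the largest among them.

k

Chaining downward from k: directly below it, z, m, t, q, s, r; then n, u, v, x, w, p; then y.
That covers every other element, and nothing is given above k, so k is the largest.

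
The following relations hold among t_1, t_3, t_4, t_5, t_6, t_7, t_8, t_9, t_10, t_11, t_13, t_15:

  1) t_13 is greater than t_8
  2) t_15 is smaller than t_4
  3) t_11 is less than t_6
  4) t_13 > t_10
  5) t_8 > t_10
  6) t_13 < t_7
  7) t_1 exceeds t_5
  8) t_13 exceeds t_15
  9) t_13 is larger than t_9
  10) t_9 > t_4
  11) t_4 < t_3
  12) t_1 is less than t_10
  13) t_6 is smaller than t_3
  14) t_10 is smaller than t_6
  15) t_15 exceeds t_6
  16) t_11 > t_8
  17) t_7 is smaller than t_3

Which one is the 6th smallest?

t_6

The consecutive relations fix a unique order: t_5 < t_1 < t_10 < t_8 < t_11 < t_6 < t_15 < t_4 < t_9 < t_13 < t_7 < t_3.
The 6th smallest is t_6.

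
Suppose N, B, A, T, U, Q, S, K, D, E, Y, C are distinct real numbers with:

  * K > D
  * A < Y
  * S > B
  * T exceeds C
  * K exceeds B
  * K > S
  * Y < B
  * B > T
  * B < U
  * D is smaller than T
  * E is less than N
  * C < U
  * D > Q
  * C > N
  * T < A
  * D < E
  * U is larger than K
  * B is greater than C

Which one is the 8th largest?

Piecing the relations together gives one ordering: Q < D < E < N < C < T < A < Y < B < S < K < U.
Counting 8 from the largest end gives C.

C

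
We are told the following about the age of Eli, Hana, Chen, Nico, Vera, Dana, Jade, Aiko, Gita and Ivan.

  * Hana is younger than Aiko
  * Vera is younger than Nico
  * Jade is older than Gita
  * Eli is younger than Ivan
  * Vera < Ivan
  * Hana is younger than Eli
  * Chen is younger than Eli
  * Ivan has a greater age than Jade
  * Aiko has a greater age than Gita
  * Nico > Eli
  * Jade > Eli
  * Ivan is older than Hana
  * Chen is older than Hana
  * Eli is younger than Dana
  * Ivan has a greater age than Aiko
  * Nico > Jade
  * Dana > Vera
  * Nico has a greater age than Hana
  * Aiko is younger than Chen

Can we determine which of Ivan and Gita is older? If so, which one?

Chaining the given relations: Gita < Aiko < Chen < Eli < Jade < Ivan.
So Ivan is older.

Ivan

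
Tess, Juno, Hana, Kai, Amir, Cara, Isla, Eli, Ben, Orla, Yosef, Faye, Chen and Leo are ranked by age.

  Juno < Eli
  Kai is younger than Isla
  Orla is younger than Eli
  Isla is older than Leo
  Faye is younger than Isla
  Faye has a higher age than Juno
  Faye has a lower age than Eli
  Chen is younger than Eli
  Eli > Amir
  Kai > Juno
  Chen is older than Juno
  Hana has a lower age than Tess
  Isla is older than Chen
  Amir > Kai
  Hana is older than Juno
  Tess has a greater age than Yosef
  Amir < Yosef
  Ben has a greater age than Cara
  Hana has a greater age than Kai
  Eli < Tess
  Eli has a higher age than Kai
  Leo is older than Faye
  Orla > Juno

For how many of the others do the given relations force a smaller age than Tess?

From Tess the given relations immediately reach Yosef, Hana, Eli.
From those, Juno, Kai, Faye, Amir, Chen, Orla — 9 in total.
Nothing else is reachable below Tess; 9 in all.

9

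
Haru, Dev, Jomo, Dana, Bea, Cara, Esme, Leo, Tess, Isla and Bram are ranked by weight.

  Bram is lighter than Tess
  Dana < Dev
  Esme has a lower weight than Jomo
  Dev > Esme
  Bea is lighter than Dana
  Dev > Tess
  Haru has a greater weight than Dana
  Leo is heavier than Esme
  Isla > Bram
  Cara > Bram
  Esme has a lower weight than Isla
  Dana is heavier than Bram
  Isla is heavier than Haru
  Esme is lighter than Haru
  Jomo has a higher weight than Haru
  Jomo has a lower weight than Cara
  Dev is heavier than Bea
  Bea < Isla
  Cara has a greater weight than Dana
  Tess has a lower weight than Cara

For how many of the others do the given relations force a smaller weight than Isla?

5

Directly below Isla: Bram, Esme, Bea, Haru.
One step further: Dana (5 so far).
No other element is forced below Isla by the given relations, so the count is 5.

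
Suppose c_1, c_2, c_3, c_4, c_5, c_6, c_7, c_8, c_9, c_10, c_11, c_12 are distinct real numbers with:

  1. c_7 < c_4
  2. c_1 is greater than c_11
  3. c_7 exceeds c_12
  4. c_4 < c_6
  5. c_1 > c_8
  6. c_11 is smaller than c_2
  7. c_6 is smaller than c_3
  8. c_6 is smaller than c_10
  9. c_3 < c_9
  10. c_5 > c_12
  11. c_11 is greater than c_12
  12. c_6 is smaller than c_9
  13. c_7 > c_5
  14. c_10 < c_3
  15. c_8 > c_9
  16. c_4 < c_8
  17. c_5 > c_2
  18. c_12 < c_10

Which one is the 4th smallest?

Chaining the given pairs: c_12 < c_11 < c_2 < c_5 < c_7 < c_4 < c_6 < c_10 < c_3 < c_9 < c_8 < c_1.
Counting 4 from the smallest end gives c_5.

c_5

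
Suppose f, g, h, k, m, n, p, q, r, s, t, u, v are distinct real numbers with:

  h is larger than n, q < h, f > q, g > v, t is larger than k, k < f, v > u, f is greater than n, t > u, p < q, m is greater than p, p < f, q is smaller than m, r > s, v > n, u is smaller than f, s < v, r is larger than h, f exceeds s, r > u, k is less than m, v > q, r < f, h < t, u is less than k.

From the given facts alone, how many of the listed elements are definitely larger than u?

7

Directly above u: k, v, t, r, f.
One step further: m, g (7 so far).
No other element is forced above u by the given relations, so the count is 7.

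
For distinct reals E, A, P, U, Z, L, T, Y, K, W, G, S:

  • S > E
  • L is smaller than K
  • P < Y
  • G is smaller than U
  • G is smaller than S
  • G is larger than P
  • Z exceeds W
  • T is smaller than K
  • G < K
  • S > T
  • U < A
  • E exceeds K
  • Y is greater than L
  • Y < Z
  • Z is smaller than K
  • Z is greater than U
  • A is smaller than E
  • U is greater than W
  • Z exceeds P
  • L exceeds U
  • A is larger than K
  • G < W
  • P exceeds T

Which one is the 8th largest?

U

The consecutive relations fix a unique order: T < P < G < W < U < L < Y < Z < K < A < E < S.
The 8th largest is U.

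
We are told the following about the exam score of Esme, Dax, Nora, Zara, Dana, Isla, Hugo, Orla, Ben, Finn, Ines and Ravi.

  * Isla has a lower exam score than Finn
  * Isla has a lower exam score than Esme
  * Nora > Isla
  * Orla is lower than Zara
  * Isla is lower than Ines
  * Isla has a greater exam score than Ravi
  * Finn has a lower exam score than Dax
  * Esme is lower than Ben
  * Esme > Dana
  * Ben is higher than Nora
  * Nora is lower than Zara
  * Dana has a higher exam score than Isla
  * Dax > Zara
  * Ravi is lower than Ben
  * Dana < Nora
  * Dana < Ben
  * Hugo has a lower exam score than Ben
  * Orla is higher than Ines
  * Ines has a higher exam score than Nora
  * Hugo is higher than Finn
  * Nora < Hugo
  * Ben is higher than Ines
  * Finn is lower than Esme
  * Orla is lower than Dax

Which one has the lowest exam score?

Isla is not least since Ravi < Isla; Dana is not least since Isla < Dana; Finn is not least since Isla < Finn; Nora is not least since Dana < Nora; Ines is not least since Nora < Ines; Esme is not least since Isla < Esme; Orla is not least since Ines < Orla; Zara is not least since Nora < Zara; Hugo is not least since Nora < Hugo; Dax is not least since Finn < Dax; Ben is not least since Hugo < Ben.
Only Ravi has nothing below it, so Ravi is the lowest exam score.

Ravi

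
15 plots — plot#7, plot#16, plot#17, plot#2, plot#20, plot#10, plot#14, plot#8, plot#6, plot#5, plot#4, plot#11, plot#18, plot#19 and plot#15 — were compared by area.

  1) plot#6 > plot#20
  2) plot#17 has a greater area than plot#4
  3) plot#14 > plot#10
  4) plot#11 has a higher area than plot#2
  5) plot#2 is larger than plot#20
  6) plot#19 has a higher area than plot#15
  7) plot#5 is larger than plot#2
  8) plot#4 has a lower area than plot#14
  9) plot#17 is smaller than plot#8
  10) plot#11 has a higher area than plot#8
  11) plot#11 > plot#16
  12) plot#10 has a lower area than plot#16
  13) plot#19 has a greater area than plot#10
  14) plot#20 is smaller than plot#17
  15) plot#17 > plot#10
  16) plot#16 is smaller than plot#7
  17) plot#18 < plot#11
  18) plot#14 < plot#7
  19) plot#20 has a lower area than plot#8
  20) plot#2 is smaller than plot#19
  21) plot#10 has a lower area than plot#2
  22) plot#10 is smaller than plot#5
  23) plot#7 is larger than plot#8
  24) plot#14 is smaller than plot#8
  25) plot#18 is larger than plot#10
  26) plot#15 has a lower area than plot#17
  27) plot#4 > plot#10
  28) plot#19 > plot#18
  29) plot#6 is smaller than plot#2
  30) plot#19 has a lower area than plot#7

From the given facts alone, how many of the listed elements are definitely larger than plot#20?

8

The elements the relations force above plot#20 are plot#6, plot#2, plot#17, plot#8, plot#5, plot#11, plot#19, plot#7 — no chain reaches any other.
That is 8.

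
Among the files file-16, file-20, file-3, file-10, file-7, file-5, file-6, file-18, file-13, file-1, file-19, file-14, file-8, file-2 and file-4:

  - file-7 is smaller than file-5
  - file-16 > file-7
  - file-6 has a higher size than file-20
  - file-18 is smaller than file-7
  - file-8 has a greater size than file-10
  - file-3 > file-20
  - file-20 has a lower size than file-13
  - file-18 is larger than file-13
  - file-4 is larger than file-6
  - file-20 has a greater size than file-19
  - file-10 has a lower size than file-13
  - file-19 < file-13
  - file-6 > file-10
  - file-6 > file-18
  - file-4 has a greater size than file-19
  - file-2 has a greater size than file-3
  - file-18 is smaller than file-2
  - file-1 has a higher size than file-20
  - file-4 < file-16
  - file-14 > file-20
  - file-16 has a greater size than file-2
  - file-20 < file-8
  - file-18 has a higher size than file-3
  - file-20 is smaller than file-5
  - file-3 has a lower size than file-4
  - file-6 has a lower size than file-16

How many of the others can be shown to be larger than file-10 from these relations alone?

From file-10 the given relations immediately reach file-8, file-13, file-6.
From those, file-18, file-4, file-16 — 6 in total.
From those, file-2, file-7 — 8 in total.
From those, file-5 — 9 in total.
Nothing else is reachable above file-10; 9 in all.

9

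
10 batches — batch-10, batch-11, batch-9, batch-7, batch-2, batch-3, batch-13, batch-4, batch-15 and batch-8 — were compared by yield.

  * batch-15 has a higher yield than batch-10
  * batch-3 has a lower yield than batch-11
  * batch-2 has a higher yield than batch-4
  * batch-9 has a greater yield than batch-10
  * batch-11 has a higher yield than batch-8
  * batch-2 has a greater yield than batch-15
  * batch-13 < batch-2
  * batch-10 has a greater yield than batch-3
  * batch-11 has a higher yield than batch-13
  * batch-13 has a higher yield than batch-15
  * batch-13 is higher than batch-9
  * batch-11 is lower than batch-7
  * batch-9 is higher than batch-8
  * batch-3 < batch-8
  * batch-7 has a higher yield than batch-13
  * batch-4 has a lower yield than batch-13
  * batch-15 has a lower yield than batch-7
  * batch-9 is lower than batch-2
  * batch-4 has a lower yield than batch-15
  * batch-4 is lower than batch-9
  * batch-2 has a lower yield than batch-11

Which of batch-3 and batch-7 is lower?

batch-3 < batch-10 and batch-10 < batch-15 give batch-3 < batch-15.
Then batch-15 < batch-13 extends the chain to batch-13.
With batch-13 < batch-2: batch-3 < batch-10 < batch-15 < batch-13 < batch-2.
With batch-2 < batch-11: batch-3 < batch-10 < batch-15 < batch-13 < batch-2 < batch-11.
With batch-11 < batch-7: batch-3 < batch-10 < batch-15 < batch-13 < batch-2 < batch-11 < batch-7.
So batch-3 < batch-7; batch-3 is the lower of the two.

batch-3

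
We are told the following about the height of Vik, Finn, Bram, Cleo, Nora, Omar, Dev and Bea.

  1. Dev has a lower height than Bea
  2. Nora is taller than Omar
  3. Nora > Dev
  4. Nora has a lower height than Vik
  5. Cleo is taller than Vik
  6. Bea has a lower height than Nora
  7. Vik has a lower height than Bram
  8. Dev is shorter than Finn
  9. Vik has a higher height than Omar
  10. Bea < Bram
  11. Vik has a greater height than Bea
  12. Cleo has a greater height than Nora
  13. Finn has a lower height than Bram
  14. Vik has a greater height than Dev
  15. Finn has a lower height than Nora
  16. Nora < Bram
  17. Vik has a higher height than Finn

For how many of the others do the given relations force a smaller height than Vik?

From Vik the given relations immediately reach Dev, Bea, Finn, Omar, Nora.
No other element is forced below Vik by the given relations, so the count is 5.

5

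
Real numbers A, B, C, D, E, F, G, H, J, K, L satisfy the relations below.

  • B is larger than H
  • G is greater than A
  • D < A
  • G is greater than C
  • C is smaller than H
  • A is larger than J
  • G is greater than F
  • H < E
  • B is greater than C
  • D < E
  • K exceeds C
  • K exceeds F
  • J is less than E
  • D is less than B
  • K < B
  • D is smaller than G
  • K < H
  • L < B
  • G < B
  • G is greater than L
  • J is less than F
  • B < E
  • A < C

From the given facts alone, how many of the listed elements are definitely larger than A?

6

From A the given relations immediately reach C, G.
From those, K, H, B — 5 in total.
From those, E — 6 in total.
Nothing else is reachable above A; 6 in all.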